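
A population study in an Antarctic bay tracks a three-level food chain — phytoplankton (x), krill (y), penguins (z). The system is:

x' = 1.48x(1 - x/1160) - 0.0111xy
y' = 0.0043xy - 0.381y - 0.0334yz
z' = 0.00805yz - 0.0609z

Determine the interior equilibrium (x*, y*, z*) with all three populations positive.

From dz/dt = 0: 0.00805y* = 0.0609, so y* = 7.57.
From dx/dt = 0: 1.48(1 - x*/1160) = 0.0111·7.57, giving x* = 1160·(1 - 0.0567) = 1090.
From dy/dt = 0: 0.0043·1090 - 0.381 = 0.0334z*, so z* = 4.32/0.0334 = 129.

x* ≈ 1090, y* ≈ 7.57, z* ≈ 129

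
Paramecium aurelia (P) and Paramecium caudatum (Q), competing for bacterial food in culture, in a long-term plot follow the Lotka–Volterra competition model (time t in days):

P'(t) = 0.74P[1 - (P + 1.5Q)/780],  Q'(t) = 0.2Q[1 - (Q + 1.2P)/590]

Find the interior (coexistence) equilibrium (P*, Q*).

Setting both brackets to zero gives the nullclines P + 1.5Q = 780 and 1.2P + Q = 590.
Substituting Q = 590 - 1.2P into the first: P(1 - 1.5·1.2) = 780 - 1.5·590.
So P* = -105/-0.8 = 131, and then Q* = 590 - 1.2·131 = 433.

P* ≈ 131, Q* ≈ 433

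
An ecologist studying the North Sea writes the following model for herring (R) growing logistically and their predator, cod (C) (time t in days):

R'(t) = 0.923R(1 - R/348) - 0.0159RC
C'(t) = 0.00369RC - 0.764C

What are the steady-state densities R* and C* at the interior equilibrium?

From dC/dt = 0 with C > 0: 0.00369R* = 0.764, so R* = 207.
Substitute into dR/dt = 0: 0.923(1 - 207/348) = 0.0159C*.
The bracket is 0.405, giving C* = 0.374/0.0159 = 23.5.

R* ≈ 207, C* ≈ 23.5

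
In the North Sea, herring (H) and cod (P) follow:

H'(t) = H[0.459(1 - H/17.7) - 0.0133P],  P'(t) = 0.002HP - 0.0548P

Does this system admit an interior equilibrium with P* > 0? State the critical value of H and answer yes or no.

The predator equation gives dP/dt > 0 only when H > 0.0548/0.002 = 27.4.
Without the predator, H → K = 17.7. Since 17.7 < 27.4, the predator cannot invade.

Threshold H = 27.4; K < 27.4, so no, the predator goes extinct.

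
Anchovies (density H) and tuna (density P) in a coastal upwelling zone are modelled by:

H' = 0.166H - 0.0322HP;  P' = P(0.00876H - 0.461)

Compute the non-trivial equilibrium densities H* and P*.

H* ≈ 52.6, P* ≈ 5.16

Set dP/dt = 0 with P > 0: 0.00876H - 0.461 = 0, so H* = 0.461/0.00876 = 52.6.
Set dH/dt = 0 with H > 0: 0.166 - 0.0322P = 0, so P* = 0.166/0.0322 = 5.16.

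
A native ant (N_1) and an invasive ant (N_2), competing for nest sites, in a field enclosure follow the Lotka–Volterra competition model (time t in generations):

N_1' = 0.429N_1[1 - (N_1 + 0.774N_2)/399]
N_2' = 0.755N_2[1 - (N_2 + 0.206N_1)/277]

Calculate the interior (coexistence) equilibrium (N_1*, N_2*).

N_1* ≈ 220, N_2* ≈ 232

Setting both brackets to zero gives the nullclines N_1 + 0.774N_2 = 399 and 0.206N_1 + N_2 = 277.
Substituting N_2 = 277 - 0.206N_1 into the first: N_1(1 - 0.774·0.206) = 399 - 0.774·277.
So N_1* = 185/0.841 = 220, and then N_2* = 277 - 0.206·220 = 232.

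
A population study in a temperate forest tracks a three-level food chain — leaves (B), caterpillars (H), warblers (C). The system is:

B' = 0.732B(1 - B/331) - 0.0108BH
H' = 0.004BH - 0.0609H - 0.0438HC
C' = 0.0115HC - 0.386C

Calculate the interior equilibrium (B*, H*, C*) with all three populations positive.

B* ≈ 167, H* ≈ 33.6, C* ≈ 13.9

From dC/dt = 0: 0.0115H* = 0.386, so H* = 33.6.
From dB/dt = 0: 0.732(1 - B*/331) = 0.0108·33.6, giving B* = 331·(1 - 0.495) = 167.
From dH/dt = 0: 0.004·167 - 0.0609 = 0.0438C*, so C* = 0.607/0.0438 = 13.9.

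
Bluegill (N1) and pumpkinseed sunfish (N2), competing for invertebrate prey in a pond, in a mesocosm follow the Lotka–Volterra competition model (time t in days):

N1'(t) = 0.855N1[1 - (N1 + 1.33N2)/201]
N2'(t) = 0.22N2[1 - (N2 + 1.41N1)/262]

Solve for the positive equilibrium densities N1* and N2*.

N1* ≈ 168, N2* ≈ 24.5

Setting both brackets to zero gives the nullclines N1 + 1.33N2 = 201 and 1.41N1 + N2 = 262.
Substituting N2 = 262 - 1.41N1 into the first: N1(1 - 1.33·1.41) = 201 - 1.33·262.
So N1* = -147/-0.875 = 168, and then N2* = 262 - 1.41·168 = 24.5.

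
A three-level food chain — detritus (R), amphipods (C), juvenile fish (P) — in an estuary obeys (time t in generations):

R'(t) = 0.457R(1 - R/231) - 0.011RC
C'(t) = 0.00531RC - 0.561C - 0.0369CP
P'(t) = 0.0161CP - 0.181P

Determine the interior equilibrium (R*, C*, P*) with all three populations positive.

From dP/dt = 0: 0.0161C* = 0.181, so C* = 11.2.
From dR/dt = 0: 0.457(1 - R*/231) = 0.011·11.2, giving R* = 231·(1 - 0.271) = 168.
From dC/dt = 0: 0.00531·168 - 0.561 = 0.0369P*, so P* = 0.334/0.0369 = 9.04.

R* ≈ 168, C* ≈ 11.2, P* ≈ 9.04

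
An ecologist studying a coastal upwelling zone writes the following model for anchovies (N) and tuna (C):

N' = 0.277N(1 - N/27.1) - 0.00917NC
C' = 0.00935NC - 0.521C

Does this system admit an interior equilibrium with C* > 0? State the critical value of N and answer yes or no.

Threshold N = 55.7; K < 55.7, so no, the predator goes extinct.

The predator equation gives dC/dt > 0 only when N > 0.521/0.00935 = 55.7.
Without the predator, N → K = 27.1. Since 27.1 < 55.7, the predator cannot invade.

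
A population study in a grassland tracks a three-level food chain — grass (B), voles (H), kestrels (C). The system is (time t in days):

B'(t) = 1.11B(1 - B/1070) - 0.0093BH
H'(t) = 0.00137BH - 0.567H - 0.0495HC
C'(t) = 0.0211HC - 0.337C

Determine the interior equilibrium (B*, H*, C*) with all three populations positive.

From dC/dt = 0: 0.0211H* = 0.337, so H* = 16.
From dB/dt = 0: 1.11(1 - B*/1070) = 0.0093·16, giving B* = 1070·(1 - 0.134) = 927.
From dH/dt = 0: 0.00137·927 - 0.567 = 0.0495C*, so C* = 0.703/0.0495 = 14.2.

B* ≈ 927, H* ≈ 16, C* ≈ 14.2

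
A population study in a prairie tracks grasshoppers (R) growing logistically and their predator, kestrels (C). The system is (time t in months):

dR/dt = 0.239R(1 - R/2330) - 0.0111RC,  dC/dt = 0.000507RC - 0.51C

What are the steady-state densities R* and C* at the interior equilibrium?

From dC/dt = 0 with C > 0: 0.000507R* = 0.51, so R* = 1010.
Substitute into dR/dt = 0: 0.239(1 - 1010/2330) = 0.0111C*.
The bracket is 0.568, giving C* = 0.136/0.0111 = 12.2.

R* ≈ 1010, C* ≈ 12.2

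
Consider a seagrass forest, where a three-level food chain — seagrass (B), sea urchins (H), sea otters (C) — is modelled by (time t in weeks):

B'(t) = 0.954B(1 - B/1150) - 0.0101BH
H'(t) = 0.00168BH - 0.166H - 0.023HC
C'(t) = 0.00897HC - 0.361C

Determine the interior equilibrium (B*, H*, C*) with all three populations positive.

B* ≈ 660, H* ≈ 40.2, C* ≈ 41

From dC/dt = 0: 0.00897H* = 0.361, so H* = 40.2.
From dB/dt = 0: 0.954(1 - B*/1150) = 0.0101·40.2, giving B* = 1150·(1 - 0.426) = 660.
From dH/dt = 0: 0.00168·660 - 0.166 = 0.023C*, so C* = 0.943/0.023 = 41.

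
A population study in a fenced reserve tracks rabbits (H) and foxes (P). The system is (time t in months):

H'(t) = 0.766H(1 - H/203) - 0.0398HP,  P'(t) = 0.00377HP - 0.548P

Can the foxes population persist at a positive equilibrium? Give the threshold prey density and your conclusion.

The predator equation gives dP/dt > 0 only when H > 0.548/0.00377 = 145.
Without the predator, H → K = 203. Since 203 > 145, the predator can invade and persist.

Threshold H = 145; K > 145, so yes, the predator persists.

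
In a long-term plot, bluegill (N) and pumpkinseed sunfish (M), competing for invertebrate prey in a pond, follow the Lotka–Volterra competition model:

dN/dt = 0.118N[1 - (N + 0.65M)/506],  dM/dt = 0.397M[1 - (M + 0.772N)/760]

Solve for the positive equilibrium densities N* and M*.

Setting both brackets to zero gives the nullclines N + 0.65M = 506 and 0.772N + M = 760.
Substituting M = 760 - 0.772N into the first: N(1 - 0.65·0.772) = 506 - 0.65·760.
So N* = 12/0.498 = 24.1, and then M* = 760 - 0.772·24.1 = 741.

N* ≈ 24.1, M* ≈ 741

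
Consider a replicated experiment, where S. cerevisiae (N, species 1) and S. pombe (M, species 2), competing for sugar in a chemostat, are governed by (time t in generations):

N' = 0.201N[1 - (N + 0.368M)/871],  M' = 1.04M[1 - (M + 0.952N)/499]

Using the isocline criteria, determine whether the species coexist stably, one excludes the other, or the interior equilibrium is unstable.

species 1 excludes species 2

Compare the nullcline intercepts: K1/α12 = 871/0.368 = 2370 > K2 = 499; K2/α21 = 499/0.952 = 524 < K1 = 871.
Since the inequalities point opposite ways, species 1 can invade but species 2 cannot.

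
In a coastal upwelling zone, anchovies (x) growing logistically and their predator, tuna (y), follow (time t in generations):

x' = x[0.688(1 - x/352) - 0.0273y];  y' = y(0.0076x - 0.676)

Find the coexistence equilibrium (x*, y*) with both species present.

From dy/dt = 0 with y > 0: 0.0076x* = 0.676, so x* = 88.9.
Substitute into dx/dt = 0: 0.688(1 - 88.9/352) = 0.0273y*.
The bracket is 0.747, giving y* = 0.514/0.0273 = 18.8.

x* ≈ 88.9, y* ≈ 18.8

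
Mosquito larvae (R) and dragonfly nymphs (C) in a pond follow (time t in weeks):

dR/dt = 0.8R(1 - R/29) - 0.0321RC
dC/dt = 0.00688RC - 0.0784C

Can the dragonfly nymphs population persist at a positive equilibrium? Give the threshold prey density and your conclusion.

The predator equation gives dC/dt > 0 only when R > 0.0784/0.00688 = 11.4.
Without the predator, R → K = 29. Since 29 > 11.4, the predator can invade and persist.

Threshold R = 11.4; K > 11.4, so yes, the predator persists.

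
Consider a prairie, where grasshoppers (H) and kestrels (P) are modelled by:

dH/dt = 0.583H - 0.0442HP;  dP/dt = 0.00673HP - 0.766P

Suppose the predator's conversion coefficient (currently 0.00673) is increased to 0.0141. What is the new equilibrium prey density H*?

H* ≈ 54.3

At the interior fixed point, setting dP/dt = 0 with P > 0 fixes H* = (predator death rate)/(HP coefficient) — independent of the other coefficients.
With the change, H* = 0.766/0.0141 = 54.3; it falls from 114.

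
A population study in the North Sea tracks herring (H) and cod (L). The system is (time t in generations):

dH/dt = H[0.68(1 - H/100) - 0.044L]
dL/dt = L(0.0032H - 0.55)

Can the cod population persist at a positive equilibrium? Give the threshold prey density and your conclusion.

Threshold H = 172; K < 172, so no, the predator goes extinct.

The predator equation gives dL/dt > 0 only when H > 0.55/0.0032 = 172.
Without the predator, H → K = 100. Since 100 < 172, the predator cannot invade.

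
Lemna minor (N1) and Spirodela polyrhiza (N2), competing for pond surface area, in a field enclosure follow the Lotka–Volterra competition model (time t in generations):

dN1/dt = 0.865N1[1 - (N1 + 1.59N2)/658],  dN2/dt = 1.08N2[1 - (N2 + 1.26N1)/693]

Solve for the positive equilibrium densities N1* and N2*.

Setting both brackets to zero gives the nullclines N1 + 1.59N2 = 658 and 1.26N1 + N2 = 693.
Substituting N2 = 693 - 1.26N1 into the first: N1(1 - 1.59·1.26) = 658 - 1.59·693.
So N1* = -444/-1 = 442, and then N2* = 693 - 1.26·442 = 136.

N1* ≈ 442, N2* ≈ 136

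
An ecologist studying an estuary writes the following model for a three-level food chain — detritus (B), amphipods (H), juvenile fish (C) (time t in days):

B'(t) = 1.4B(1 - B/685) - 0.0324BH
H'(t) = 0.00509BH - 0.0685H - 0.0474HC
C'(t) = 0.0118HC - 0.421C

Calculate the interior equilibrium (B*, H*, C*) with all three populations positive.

From dC/dt = 0: 0.0118H* = 0.421, so H* = 35.7.
From dB/dt = 0: 1.4(1 - B*/685) = 0.0324·35.7, giving B* = 685·(1 - 0.826) = 119.
From dH/dt = 0: 0.00509·119 - 0.0685 = 0.0474C*, so C* = 0.539/0.0474 = 11.4.

B* ≈ 119, H* ≈ 35.7, C* ≈ 11.4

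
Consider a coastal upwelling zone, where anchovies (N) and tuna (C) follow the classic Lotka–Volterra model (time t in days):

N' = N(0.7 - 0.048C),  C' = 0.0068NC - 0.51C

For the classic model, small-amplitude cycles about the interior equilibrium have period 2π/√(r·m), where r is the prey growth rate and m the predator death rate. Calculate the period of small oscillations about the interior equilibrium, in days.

T ≈ 10.5 days

Here r = 0.7 and m = 0.51, so r·m = 0.357.
ω = √0.357 = 0.597 per day, hence T = 2π/ω ≈ 10.5 days.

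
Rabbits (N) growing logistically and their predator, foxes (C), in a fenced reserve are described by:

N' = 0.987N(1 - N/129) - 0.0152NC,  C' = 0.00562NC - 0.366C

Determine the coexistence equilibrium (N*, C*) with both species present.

From dC/dt = 0 with C > 0: 0.00562N* = 0.366, so N* = 65.1.
Substitute into dN/dt = 0: 0.987(1 - 65.1/129) = 0.0152C*.
The bracket is 0.495, giving C* = 0.489/0.0152 = 32.2.

N* ≈ 65.1, C* ≈ 32.2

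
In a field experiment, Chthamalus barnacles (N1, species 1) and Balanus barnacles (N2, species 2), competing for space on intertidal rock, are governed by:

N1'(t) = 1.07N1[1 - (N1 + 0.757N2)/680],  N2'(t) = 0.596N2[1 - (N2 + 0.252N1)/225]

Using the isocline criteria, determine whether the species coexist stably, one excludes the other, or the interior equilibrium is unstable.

Compare the nullcline intercepts: K1/α12 = 680/0.757 = 898 > K2 = 225; K2/α21 = 225/0.252 = 893 > K1 = 680.
Since both inequalities hold, each species can invade when rare, so the interior equilibrium is stable.

stable coexistence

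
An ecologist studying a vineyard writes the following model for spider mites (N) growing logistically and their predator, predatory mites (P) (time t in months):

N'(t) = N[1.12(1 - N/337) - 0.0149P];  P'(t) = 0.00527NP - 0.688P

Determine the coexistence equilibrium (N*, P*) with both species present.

From dP/dt = 0 with P > 0: 0.00527N* = 0.688, so N* = 131.
Substitute into dN/dt = 0: 1.12(1 - 131/337) = 0.0149P*.
The bracket is 0.613, giving P* = 0.686/0.0149 = 46.

N* ≈ 131, P* ≈ 46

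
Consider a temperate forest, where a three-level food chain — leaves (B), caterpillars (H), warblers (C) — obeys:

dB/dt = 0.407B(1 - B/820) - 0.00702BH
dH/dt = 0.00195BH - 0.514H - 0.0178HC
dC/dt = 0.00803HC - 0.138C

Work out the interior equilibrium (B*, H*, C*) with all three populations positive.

From dC/dt = 0: 0.00803H* = 0.138, so H* = 17.2.
From dB/dt = 0: 0.407(1 - B*/820) = 0.00702·17.2, giving B* = 820·(1 - 0.296) = 577.
From dH/dt = 0: 0.00195·577 - 0.514 = 0.0178C*, so C* = 0.611/0.0178 = 34.3.

B* ≈ 577, H* ≈ 17.2, C* ≈ 34.3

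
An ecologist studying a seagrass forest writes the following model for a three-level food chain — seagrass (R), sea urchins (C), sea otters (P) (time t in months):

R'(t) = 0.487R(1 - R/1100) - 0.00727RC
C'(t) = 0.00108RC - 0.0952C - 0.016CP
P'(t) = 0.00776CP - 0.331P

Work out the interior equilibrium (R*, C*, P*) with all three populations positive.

From dP/dt = 0: 0.00776C* = 0.331, so C* = 42.7.
From dR/dt = 0: 0.487(1 - R*/1100) = 0.00727·42.7, giving R* = 1100·(1 - 0.637) = 400.
From dC/dt = 0: 0.00108·400 - 0.0952 = 0.016P*, so P* = 0.336/0.016 = 21.

R* ≈ 400, C* ≈ 42.7, P* ≈ 21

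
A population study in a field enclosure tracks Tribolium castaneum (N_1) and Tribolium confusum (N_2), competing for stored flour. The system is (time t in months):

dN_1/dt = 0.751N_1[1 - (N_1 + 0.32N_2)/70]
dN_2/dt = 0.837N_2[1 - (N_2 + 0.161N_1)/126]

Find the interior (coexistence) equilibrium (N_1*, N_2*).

N_1* ≈ 31.3, N_2* ≈ 121

Setting both brackets to zero gives the nullclines N_1 + 0.32N_2 = 70 and 0.161N_1 + N_2 = 126.
Substituting N_2 = 126 - 0.161N_1 into the first: N_1(1 - 0.32·0.161) = 70 - 0.32·126.
So N_1* = 29.7/0.948 = 31.3, and then N_2* = 126 - 0.161·31.3 = 121.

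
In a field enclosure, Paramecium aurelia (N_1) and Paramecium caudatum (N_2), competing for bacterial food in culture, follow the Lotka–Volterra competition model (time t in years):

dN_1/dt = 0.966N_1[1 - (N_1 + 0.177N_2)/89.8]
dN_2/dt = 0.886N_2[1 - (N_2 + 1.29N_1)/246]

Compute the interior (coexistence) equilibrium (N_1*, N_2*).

Setting both brackets to zero gives the nullclines N_1 + 0.177N_2 = 89.8 and 1.29N_1 + N_2 = 246.
Substituting N_2 = 246 - 1.29N_1 into the first: N_1(1 - 0.177·1.29) = 89.8 - 0.177·246.
So N_1* = 46.3/0.772 = 59.9, and then N_2* = 246 - 1.29·59.9 = 169.

N_1* ≈ 59.9, N_2* ≈ 169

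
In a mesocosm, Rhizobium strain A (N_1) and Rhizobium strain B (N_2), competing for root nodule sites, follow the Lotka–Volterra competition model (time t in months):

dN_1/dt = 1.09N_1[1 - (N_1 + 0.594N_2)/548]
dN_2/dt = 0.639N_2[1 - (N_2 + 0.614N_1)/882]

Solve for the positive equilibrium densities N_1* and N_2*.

Setting both brackets to zero gives the nullclines N_1 + 0.594N_2 = 548 and 0.614N_1 + N_2 = 882.
Substituting N_2 = 882 - 0.614N_1 into the first: N_1(1 - 0.594·0.614) = 548 - 0.594·882.
So N_1* = 24.1/0.635 = 37.9, and then N_2* = 882 - 0.614·37.9 = 859.

N_1* ≈ 37.9, N_2* ≈ 859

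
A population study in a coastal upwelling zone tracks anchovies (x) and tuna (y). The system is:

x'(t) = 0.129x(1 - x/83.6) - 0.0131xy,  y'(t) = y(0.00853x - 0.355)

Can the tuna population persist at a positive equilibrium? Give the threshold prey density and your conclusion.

The predator equation gives dy/dt > 0 only when x > 0.355/0.00853 = 41.6.
Without the predator, x → K = 83.6. Since 83.6 > 41.6, the predator can invade and persist.

Threshold x = 41.6; K > 41.6, so yes, the predator persists.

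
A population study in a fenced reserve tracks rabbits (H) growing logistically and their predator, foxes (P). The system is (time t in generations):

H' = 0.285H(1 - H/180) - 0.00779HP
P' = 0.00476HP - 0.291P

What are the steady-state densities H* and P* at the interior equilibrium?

H* ≈ 61.1, P* ≈ 24.2

From dP/dt = 0 with P > 0: 0.00476H* = 0.291, so H* = 61.1.
Substitute into dH/dt = 0: 0.285(1 - 61.1/180) = 0.00779P*.
The bracket is 0.66, giving P* = 0.188/0.00779 = 24.2.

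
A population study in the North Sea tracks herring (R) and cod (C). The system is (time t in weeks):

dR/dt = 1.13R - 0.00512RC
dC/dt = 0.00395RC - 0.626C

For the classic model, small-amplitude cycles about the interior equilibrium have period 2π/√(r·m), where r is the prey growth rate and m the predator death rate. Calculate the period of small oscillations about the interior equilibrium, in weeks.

Here r = 1.13 and m = 0.626, so r·m = 0.707.
ω = √0.707 = 0.841 per week, hence T = 2π/ω ≈ 7.47 weeks.

T ≈ 7.47 weeks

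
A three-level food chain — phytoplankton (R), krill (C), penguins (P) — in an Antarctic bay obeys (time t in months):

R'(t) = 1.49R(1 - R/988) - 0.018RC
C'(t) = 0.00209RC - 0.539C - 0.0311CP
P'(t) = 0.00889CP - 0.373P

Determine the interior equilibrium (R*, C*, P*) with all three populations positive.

From dP/dt = 0: 0.00889C* = 0.373, so C* = 42.
From dR/dt = 0: 1.49(1 - R*/988) = 0.018·42, giving R* = 988·(1 - 0.507) = 487.
From dC/dt = 0: 0.00209·487 - 0.539 = 0.0311P*, so P* = 0.479/0.0311 = 15.4.

R* ≈ 487, C* ≈ 42, P* ≈ 15.4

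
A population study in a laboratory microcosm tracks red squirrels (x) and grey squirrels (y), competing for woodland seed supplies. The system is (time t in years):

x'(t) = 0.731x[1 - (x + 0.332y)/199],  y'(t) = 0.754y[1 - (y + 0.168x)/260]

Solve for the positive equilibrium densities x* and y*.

x* ≈ 119, y* ≈ 240

Setting both brackets to zero gives the nullclines x + 0.332y = 199 and 0.168x + y = 260.
Substituting y = 260 - 0.168x into the first: x(1 - 0.332·0.168) = 199 - 0.332·260.
So x* = 113/0.944 = 119, and then y* = 260 - 0.168·119 = 240.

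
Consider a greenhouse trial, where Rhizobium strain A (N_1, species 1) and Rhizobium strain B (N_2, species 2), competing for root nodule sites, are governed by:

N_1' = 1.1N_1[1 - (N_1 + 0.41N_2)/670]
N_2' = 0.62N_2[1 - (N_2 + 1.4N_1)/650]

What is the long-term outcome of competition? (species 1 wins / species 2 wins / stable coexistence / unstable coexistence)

Compare the nullcline intercepts: K1/α12 = 670/0.41 = 1630 > K2 = 650; K2/α21 = 650/1.4 = 464 < K1 = 670.
Since the inequalities point opposite ways, species 1 can invade but species 2 cannot.

species 1 excludes species 2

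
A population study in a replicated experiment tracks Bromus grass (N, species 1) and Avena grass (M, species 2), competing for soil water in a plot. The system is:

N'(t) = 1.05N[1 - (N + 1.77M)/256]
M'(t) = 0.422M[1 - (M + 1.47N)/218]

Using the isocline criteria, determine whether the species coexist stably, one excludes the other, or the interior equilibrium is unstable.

unstable coexistence (outcome depends on initial conditions)

Compare the nullcline intercepts: K1/α12 = 256/1.77 = 145 < K2 = 218; K2/α21 = 218/1.47 = 148 < K1 = 256.
Since both are reversed, neither can invade when rare; the interior point is a saddle.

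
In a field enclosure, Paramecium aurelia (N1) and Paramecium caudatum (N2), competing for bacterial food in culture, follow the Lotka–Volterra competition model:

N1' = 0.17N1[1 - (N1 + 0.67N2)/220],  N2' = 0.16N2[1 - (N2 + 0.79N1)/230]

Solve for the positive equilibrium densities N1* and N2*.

Setting both brackets to zero gives the nullclines N1 + 0.67N2 = 220 and 0.79N1 + N2 = 230.
Substituting N2 = 230 - 0.79N1 into the first: N1(1 - 0.67·0.79) = 220 - 0.67·230.
So N1* = 65.9/0.471 = 140, and then N2* = 230 - 0.79·140 = 119.

N1* ≈ 140, N2* ≈ 119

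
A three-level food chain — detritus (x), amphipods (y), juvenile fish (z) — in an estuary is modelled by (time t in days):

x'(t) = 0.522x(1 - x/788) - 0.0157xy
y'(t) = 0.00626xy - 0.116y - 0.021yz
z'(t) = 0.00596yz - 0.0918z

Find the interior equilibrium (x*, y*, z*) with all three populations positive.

From dz/dt = 0: 0.00596y* = 0.0918, so y* = 15.4.
From dx/dt = 0: 0.522(1 - x*/788) = 0.0157·15.4, giving x* = 788·(1 - 0.463) = 423.
From dy/dt = 0: 0.00626·423 - 0.116 = 0.021z*, so z* = 2.53/0.021 = 121.

x* ≈ 423, y* ≈ 15.4, z* ≈ 121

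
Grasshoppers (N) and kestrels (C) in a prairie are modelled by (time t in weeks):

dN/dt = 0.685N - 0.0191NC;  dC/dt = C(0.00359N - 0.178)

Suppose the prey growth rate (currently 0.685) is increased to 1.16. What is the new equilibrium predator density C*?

C* ≈ 60.7

At the interior fixed point, setting dN/dt = 0 with N > 0 fixes C* = (prey growth rate)/(NC coefficient) — independent of the other coefficients.
With the change, C* = 1.16/0.0191 = 60.7; it rises from 35.9.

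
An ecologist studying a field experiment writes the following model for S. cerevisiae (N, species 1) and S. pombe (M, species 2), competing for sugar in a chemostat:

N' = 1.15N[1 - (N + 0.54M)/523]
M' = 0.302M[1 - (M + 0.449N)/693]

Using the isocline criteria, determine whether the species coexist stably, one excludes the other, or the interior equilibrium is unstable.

stable coexistence

Compare the nullcline intercepts: K1/α12 = 523/0.54 = 969 > K2 = 693; K2/α21 = 693/0.449 = 1540 > K1 = 523.
Since both inequalities hold, each species can invade when rare, so the interior equilibrium is stable.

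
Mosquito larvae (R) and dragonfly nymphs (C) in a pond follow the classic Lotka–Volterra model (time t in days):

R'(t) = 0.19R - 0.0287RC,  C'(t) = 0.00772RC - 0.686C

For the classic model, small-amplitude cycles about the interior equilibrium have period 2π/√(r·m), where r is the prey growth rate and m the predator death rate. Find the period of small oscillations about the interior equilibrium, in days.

T ≈ 17.4 days

Here r = 0.19 and m = 0.686, so r·m = 0.13.
ω = √0.13 = 0.361 per day, hence T = 2π/ω ≈ 17.4 days.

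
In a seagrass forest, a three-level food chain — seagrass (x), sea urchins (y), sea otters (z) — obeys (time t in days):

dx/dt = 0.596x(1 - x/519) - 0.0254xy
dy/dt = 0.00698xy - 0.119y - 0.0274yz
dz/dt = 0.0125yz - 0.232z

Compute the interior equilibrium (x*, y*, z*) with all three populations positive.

x* ≈ 108, y* ≈ 18.6, z* ≈ 23.3

From dz/dt = 0: 0.0125y* = 0.232, so y* = 18.6.
From dx/dt = 0: 0.596(1 - x*/519) = 0.0254·18.6, giving x* = 519·(1 - 0.791) = 108.
From dy/dt = 0: 0.00698·108 - 0.119 = 0.0274z*, so z* = 0.638/0.0274 = 23.3.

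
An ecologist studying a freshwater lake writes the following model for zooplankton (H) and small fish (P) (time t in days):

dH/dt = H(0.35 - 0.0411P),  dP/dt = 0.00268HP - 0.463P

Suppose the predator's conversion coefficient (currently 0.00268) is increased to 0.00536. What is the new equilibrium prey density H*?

H* ≈ 86.4

At the interior fixed point, setting dP/dt = 0 with P > 0 fixes H* = (predator death rate)/(HP coefficient) — independent of the other coefficients.
With the change, H* = 0.463/0.00536 = 86.4; it falls from 173.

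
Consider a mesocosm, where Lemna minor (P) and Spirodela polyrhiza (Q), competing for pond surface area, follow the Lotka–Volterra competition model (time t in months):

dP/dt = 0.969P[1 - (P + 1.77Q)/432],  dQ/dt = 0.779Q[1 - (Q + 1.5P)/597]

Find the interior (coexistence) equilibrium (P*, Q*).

Setting both brackets to zero gives the nullclines P + 1.77Q = 432 and 1.5P + Q = 597.
Substituting Q = 597 - 1.5P into the first: P(1 - 1.77·1.5) = 432 - 1.77·597.
So P* = -625/-1.66 = 377, and then Q* = 597 - 1.5·377 = 30.8.

P* ≈ 377, Q* ≈ 30.8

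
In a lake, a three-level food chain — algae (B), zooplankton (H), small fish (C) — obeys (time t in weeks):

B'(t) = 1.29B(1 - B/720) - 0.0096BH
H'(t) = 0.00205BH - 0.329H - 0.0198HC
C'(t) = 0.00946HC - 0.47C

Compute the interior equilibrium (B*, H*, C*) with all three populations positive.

From dC/dt = 0: 0.00946H* = 0.47, so H* = 49.7.
From dB/dt = 0: 1.29(1 - B*/720) = 0.0096·49.7, giving B* = 720·(1 - 0.37) = 454.
From dH/dt = 0: 0.00205·454 - 0.329 = 0.0198C*, so C* = 0.601/0.0198 = 30.4.

B* ≈ 454, H* ≈ 49.7, C* ≈ 30.4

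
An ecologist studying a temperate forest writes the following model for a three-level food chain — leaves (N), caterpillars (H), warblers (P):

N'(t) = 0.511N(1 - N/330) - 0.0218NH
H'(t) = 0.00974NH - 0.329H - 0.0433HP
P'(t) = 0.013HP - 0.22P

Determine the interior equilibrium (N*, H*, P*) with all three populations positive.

From dP/dt = 0: 0.013H* = 0.22, so H* = 16.9.
From dN/dt = 0: 0.511(1 - N*/330) = 0.0218·16.9, giving N* = 330·(1 - 0.722) = 91.8.
From dH/dt = 0: 0.00974·91.8 - 0.329 = 0.0433P*, so P* = 0.565/0.0433 = 13.

N* ≈ 91.8, H* ≈ 16.9, P* ≈ 13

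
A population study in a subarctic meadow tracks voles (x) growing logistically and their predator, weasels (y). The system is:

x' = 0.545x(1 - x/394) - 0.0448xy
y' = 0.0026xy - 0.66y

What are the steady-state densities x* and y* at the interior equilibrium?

From dy/dt = 0 with y > 0: 0.0026x* = 0.66, so x* = 254.
Substitute into dx/dt = 0: 0.545(1 - 254/394) = 0.0448y*.
The bracket is 0.356, giving y* = 0.194/0.0448 = 4.33.

x* ≈ 254, y* ≈ 4.33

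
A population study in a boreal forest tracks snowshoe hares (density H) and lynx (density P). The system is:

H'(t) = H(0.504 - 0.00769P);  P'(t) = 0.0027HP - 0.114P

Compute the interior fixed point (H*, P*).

H* ≈ 42.2, P* ≈ 65.5

Set dP/dt = 0 with P > 0: 0.0027H - 0.114 = 0, so H* = 0.114/0.0027 = 42.2.
Set dH/dt = 0 with H > 0: 0.504 - 0.00769P = 0, so P* = 0.504/0.00769 = 65.5.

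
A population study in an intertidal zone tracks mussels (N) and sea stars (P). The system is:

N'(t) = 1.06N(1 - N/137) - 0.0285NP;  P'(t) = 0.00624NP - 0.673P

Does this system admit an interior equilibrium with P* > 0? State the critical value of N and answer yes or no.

Threshold N = 108; K > 108, so yes, the predator persists.

The predator equation gives dP/dt > 0 only when N > 0.673/0.00624 = 108.
Without the predator, N → K = 137. Since 137 > 108, the predator can invade and persist.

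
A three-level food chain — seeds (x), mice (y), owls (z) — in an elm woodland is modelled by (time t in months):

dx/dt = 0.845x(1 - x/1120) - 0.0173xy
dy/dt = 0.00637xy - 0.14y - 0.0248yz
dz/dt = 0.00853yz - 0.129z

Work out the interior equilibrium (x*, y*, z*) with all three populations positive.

From dz/dt = 0: 0.00853y* = 0.129, so y* = 15.1.
From dx/dt = 0: 0.845(1 - x*/1120) = 0.0173·15.1, giving x* = 1120·(1 - 0.31) = 773.
From dy/dt = 0: 0.00637·773 - 0.14 = 0.0248z*, so z* = 4.79/0.0248 = 193.

x* ≈ 773, y* ≈ 15.1, z* ≈ 193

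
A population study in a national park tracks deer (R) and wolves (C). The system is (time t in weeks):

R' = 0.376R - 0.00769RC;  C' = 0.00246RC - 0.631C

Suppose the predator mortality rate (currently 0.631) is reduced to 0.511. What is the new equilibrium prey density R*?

At the interior fixed point, setting dC/dt = 0 with C > 0 fixes R* = (predator death rate)/(RC coefficient) — independent of the other coefficients.
With the change, R* = 0.511/0.00246 = 208; it falls from 257.

R* ≈ 208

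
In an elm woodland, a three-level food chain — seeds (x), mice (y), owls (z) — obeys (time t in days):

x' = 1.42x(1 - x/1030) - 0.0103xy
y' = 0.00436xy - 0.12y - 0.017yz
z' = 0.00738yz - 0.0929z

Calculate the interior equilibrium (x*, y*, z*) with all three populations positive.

From dz/dt = 0: 0.00738y* = 0.0929, so y* = 12.6.
From dx/dt = 0: 1.42(1 - x*/1030) = 0.0103·12.6, giving x* = 1030·(1 - 0.0913) = 936.
From dy/dt = 0: 0.00436·936 - 0.12 = 0.017z*, so z* = 3.96/0.017 = 233.

x* ≈ 936, y* ≈ 12.6, z* ≈ 233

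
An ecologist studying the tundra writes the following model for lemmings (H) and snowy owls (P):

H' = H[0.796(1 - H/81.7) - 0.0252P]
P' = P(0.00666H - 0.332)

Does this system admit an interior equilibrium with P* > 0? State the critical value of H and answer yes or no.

The predator equation gives dP/dt > 0 only when H > 0.332/0.00666 = 49.8.
Without the predator, H → K = 81.7. Since 81.7 > 49.8, the predator can invade and persist.

Threshold H = 49.8; K > 49.8, so yes, the predator persists.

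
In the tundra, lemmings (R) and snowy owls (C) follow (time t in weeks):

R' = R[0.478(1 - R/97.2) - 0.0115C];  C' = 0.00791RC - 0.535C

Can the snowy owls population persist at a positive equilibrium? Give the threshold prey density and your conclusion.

The predator equation gives dC/dt > 0 only when R > 0.535/0.00791 = 67.6.
Without the predator, R → K = 97.2. Since 97.2 > 67.6, the predator can invade and persist.

Threshold R = 67.6; K > 67.6, so yes, the predator persists.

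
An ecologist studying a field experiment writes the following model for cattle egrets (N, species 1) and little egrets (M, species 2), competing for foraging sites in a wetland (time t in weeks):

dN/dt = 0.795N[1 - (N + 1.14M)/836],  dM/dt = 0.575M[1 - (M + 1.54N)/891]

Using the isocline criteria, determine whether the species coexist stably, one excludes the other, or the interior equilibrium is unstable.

Compare the nullcline intercepts: K1/α12 = 836/1.14 = 733 < K2 = 891; K2/α21 = 891/1.54 = 579 < K1 = 836.
Since both are reversed, neither can invade when rare; the interior point is a saddle.

unstable coexistence (outcome depends on initial conditions)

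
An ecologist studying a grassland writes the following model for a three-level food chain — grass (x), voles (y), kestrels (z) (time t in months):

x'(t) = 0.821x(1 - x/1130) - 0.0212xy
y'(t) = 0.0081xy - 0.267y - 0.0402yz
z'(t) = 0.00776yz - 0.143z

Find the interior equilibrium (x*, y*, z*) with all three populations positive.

x* ≈ 592, y* ≈ 18.4, z* ≈ 113

From dz/dt = 0: 0.00776y* = 0.143, so y* = 18.4.
From dx/dt = 0: 0.821(1 - x*/1130) = 0.0212·18.4, giving x* = 1130·(1 - 0.476) = 592.
From dy/dt = 0: 0.0081·592 - 0.267 = 0.0402z*, so z* = 4.53/0.0402 = 113.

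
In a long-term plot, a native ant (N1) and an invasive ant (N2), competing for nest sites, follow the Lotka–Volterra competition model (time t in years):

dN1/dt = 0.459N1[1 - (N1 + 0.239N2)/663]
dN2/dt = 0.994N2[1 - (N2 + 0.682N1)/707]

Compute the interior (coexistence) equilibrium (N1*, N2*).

Setting both brackets to zero gives the nullclines N1 + 0.239N2 = 663 and 0.682N1 + N2 = 707.
Substituting N2 = 707 - 0.682N1 into the first: N1(1 - 0.239·0.682) = 663 - 0.239·707.
So N1* = 494/0.837 = 590, and then N2* = 707 - 0.682·590 = 304.

N1* ≈ 590, N2* ≈ 304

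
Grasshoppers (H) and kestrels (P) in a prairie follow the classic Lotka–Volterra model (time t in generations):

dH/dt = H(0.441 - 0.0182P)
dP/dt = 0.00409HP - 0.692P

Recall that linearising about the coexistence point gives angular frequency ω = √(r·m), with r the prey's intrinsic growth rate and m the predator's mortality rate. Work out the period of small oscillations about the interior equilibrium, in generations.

T ≈ 11.4 generations

Here r = 0.441 and m = 0.692, so r·m = 0.305.
ω = √0.305 = 0.552 per generation, hence T = 2π/ω ≈ 11.4 generations.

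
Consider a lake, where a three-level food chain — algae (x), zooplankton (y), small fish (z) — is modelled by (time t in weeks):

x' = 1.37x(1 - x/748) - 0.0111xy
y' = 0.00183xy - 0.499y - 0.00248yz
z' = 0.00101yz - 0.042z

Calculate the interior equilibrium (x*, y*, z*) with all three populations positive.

x* ≈ 496, y* ≈ 41.6, z* ≈ 165

From dz/dt = 0: 0.00101y* = 0.042, so y* = 41.6.
From dx/dt = 0: 1.37(1 - x*/748) = 0.0111·41.6, giving x* = 748·(1 - 0.337) = 496.
From dy/dt = 0: 0.00183·496 - 0.499 = 0.00248z*, so z* = 0.409/0.00248 = 165.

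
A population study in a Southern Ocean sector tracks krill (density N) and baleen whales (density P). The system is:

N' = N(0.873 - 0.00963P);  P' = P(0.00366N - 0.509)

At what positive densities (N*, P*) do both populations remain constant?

Set dP/dt = 0 with P > 0: 0.00366N - 0.509 = 0, so N* = 0.509/0.00366 = 139.
Set dN/dt = 0 with N > 0: 0.873 - 0.00963P = 0, so P* = 0.873/0.00963 = 90.7.

N* ≈ 139, P* ≈ 90.7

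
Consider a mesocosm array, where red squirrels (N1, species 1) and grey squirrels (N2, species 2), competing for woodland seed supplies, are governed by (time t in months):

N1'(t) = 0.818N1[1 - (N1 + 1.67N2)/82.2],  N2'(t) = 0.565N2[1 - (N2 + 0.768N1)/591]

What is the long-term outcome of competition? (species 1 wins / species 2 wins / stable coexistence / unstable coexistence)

Compare the nullcline intercepts: K1/α12 = 82.2/1.67 = 49.2 < K2 = 591; K2/α21 = 591/0.768 = 770 > K1 = 82.2.
Since the inequalities point opposite ways, species 2 can invade but species 1 cannot.

species 2 excludes species 1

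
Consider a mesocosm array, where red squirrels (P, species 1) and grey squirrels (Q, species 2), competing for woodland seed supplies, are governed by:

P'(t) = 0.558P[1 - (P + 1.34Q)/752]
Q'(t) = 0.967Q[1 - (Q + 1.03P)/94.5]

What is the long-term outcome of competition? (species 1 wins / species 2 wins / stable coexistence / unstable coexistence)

Compare the nullcline intercepts: K1/α12 = 752/1.34 = 561 > K2 = 94.5; K2/α21 = 94.5/1.03 = 91.7 < K1 = 752.
Since the inequalities point opposite ways, species 1 can invade but species 2 cannot.

species 1 excludes species 2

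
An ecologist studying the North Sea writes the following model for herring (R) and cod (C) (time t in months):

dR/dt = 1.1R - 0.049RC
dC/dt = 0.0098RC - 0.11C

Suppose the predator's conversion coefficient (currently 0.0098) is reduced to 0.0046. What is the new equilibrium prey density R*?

At the interior fixed point, setting dC/dt = 0 with C > 0 fixes R* = (predator death rate)/(RC coefficient) — independent of the other coefficients.
With the change, R* = 0.11/0.0046 = 23.9; it rises from 11.2.

R* ≈ 23.9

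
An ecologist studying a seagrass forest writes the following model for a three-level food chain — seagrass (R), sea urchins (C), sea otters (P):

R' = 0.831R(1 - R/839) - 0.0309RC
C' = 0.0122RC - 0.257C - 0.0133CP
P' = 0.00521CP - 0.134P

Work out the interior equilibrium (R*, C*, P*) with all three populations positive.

R* ≈ 36.6, C* ≈ 25.7, P* ≈ 14.3

From dP/dt = 0: 0.00521C* = 0.134, so C* = 25.7.
From dR/dt = 0: 0.831(1 - R*/839) = 0.0309·25.7, giving R* = 839·(1 - 0.956) = 36.6.
From dC/dt = 0: 0.0122·36.6 - 0.257 = 0.0133P*, so P* = 0.19/0.0133 = 14.3.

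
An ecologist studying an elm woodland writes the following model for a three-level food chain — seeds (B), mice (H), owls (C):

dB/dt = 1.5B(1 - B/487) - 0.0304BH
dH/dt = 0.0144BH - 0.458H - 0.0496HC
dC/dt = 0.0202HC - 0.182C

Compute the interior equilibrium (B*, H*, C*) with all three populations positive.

From dC/dt = 0: 0.0202H* = 0.182, so H* = 9.01.
From dB/dt = 0: 1.5(1 - B*/487) = 0.0304·9.01, giving B* = 487·(1 - 0.183) = 398.
From dH/dt = 0: 0.0144·398 - 0.458 = 0.0496C*, so C* = 5.27/0.0496 = 106.

B* ≈ 398, H* ≈ 9.01, C* ≈ 106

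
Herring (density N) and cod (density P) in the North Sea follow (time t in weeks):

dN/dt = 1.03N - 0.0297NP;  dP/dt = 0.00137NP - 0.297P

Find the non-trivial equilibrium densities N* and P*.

Set dP/dt = 0 with P > 0: 0.00137N - 0.297 = 0, so N* = 0.297/0.00137 = 217.
Set dN/dt = 0 with N > 0: 1.03 - 0.0297P = 0, so P* = 1.03/0.0297 = 34.7.

N* ≈ 217, P* ≈ 34.7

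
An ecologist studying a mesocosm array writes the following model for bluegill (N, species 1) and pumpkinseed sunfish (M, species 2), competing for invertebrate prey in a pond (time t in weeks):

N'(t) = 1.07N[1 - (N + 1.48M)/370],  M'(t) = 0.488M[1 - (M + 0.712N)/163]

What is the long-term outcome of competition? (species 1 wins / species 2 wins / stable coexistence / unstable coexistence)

species 1 excludes species 2

Compare the nullcline intercepts: K1/α12 = 370/1.48 = 250 > K2 = 163; K2/α21 = 163/0.712 = 229 < K1 = 370.
Since the inequalities point opposite ways, species 1 can invade but species 2 cannot.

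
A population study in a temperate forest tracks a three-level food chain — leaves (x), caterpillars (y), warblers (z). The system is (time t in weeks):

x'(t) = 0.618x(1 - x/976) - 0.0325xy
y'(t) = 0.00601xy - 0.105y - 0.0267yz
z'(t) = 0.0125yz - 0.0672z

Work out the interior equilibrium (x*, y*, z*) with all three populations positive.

x* ≈ 700, y* ≈ 5.38, z* ≈ 154

From dz/dt = 0: 0.0125y* = 0.0672, so y* = 5.38.
From dx/dt = 0: 0.618(1 - x*/976) = 0.0325·5.38, giving x* = 976·(1 - 0.283) = 700.
From dy/dt = 0: 0.00601·700 - 0.105 = 0.0267z*, so z* = 4.1/0.0267 = 154.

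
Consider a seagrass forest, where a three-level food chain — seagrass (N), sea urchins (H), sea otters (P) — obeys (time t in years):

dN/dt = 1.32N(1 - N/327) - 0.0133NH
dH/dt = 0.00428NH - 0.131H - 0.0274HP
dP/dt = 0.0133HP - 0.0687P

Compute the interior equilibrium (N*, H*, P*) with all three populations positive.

From dP/dt = 0: 0.0133H* = 0.0687, so H* = 5.17.
From dN/dt = 0: 1.32(1 - N*/327) = 0.0133·5.17, giving N* = 327·(1 - 0.052) = 310.
From dH/dt = 0: 0.00428·310 - 0.131 = 0.0274P*, so P* = 1.2/0.0274 = 43.6.

N* ≈ 310, H* ≈ 5.17, P* ≈ 43.6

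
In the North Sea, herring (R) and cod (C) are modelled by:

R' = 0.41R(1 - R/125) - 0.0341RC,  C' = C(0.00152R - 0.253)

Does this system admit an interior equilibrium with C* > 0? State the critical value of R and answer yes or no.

Threshold R = 166; K < 166, so no, the predator goes extinct.

The predator equation gives dC/dt > 0 only when R > 0.253/0.00152 = 166.
Without the predator, R → K = 125. Since 125 < 166, the predator cannot invade.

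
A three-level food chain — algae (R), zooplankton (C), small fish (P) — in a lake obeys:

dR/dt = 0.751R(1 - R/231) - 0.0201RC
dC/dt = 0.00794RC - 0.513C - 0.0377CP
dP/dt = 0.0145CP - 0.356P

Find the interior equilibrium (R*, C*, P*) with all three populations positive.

R* ≈ 79.2, C* ≈ 24.6, P* ≈ 3.07

From dP/dt = 0: 0.0145C* = 0.356, so C* = 24.6.
From dR/dt = 0: 0.751(1 - R*/231) = 0.0201·24.6, giving R* = 231·(1 - 0.657) = 79.2.
From dC/dt = 0: 0.00794·79.2 - 0.513 = 0.0377P*, so P* = 0.116/0.0377 = 3.07.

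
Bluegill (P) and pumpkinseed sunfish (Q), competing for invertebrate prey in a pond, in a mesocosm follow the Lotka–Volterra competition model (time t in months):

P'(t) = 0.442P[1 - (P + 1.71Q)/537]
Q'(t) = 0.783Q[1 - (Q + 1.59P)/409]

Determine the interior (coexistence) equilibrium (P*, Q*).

P* ≈ 94.5, Q* ≈ 259

Setting both brackets to zero gives the nullclines P + 1.71Q = 537 and 1.59P + Q = 409.
Substituting Q = 409 - 1.59P into the first: P(1 - 1.71·1.59) = 537 - 1.71·409.
So P* = -162/-1.72 = 94.5, and then Q* = 409 - 1.59·94.5 = 259.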